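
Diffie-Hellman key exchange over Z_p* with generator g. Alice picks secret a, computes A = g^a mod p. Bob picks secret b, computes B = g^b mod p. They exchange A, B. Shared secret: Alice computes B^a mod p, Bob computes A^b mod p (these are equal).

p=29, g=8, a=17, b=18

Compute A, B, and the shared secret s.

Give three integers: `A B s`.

A = 8^17 mod 29  (bits of 17 = 10001)
  bit 0 = 1: r = r^2 * 8 mod 29 = 1^2 * 8 = 1*8 = 8
  bit 1 = 0: r = r^2 mod 29 = 8^2 = 6
  bit 2 = 0: r = r^2 mod 29 = 6^2 = 7
  bit 3 = 0: r = r^2 mod 29 = 7^2 = 20
  bit 4 = 1: r = r^2 * 8 mod 29 = 20^2 * 8 = 23*8 = 10
  -> A = 10
B = 8^18 mod 29  (bits of 18 = 10010)
  bit 0 = 1: r = r^2 * 8 mod 29 = 1^2 * 8 = 1*8 = 8
  bit 1 = 0: r = r^2 mod 29 = 8^2 = 6
  bit 2 = 0: r = r^2 mod 29 = 6^2 = 7
  bit 3 = 1: r = r^2 * 8 mod 29 = 7^2 * 8 = 20*8 = 15
  bit 4 = 0: r = r^2 mod 29 = 15^2 = 22
  -> B = 22
s = B^a = 22^17 mod 29  (bits of 17 = 10001)
  bit 0 = 1: r = r^2 * 22 mod 29 = 1^2 * 22 = 1*22 = 22
  bit 1 = 0: r = r^2 mod 29 = 22^2 = 20
  bit 2 = 0: r = r^2 mod 29 = 20^2 = 23
  bit 3 = 0: r = r^2 mod 29 = 23^2 = 7
  bit 4 = 1: r = r^2 * 22 mod 29 = 7^2 * 22 = 20*22 = 5
  -> s = B^a = 5

Answer: 10 22 5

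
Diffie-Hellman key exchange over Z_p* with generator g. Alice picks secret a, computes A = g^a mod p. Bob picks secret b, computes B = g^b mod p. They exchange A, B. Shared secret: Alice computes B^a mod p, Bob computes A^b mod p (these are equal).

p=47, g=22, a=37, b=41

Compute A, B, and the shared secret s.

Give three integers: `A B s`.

A = 22^37 mod 47  (bits of 37 = 100101)
  bit 0 = 1: r = r^2 * 22 mod 47 = 1^2 * 22 = 1*22 = 22
  bit 1 = 0: r = r^2 mod 47 = 22^2 = 14
  bit 2 = 0: r = r^2 mod 47 = 14^2 = 8
  bit 3 = 1: r = r^2 * 22 mod 47 = 8^2 * 22 = 17*22 = 45
  bit 4 = 0: r = r^2 mod 47 = 45^2 = 4
  bit 5 = 1: r = r^2 * 22 mod 47 = 4^2 * 22 = 16*22 = 23
  -> A = 23
B = 22^41 mod 47  (bits of 41 = 101001)
  bit 0 = 1: r = r^2 * 22 mod 47 = 1^2 * 22 = 1*22 = 22
  bit 1 = 0: r = r^2 mod 47 = 22^2 = 14
  bit 2 = 1: r = r^2 * 22 mod 47 = 14^2 * 22 = 8*22 = 35
  bit 3 = 0: r = r^2 mod 47 = 35^2 = 3
  bit 4 = 0: r = r^2 mod 47 = 3^2 = 9
  bit 5 = 1: r = r^2 * 22 mod 47 = 9^2 * 22 = 34*22 = 43
  -> B = 43
s = B^a = 43^37 mod 47  (bits of 37 = 100101)
  bit 0 = 1: r = r^2 * 43 mod 47 = 1^2 * 43 = 1*43 = 43
  bit 1 = 0: r = r^2 mod 47 = 43^2 = 16
  bit 2 = 0: r = r^2 mod 47 = 16^2 = 21
  bit 3 = 1: r = r^2 * 43 mod 47 = 21^2 * 43 = 18*43 = 22
  bit 4 = 0: r = r^2 mod 47 = 22^2 = 14
  bit 5 = 1: r = r^2 * 43 mod 47 = 14^2 * 43 = 8*43 = 15
  -> s = B^a = 15

Answer: 23 43 15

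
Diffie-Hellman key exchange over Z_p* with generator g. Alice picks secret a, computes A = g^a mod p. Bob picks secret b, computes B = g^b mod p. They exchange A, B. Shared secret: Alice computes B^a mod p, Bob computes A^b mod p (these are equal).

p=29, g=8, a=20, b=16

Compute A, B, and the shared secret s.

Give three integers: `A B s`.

A = 8^20 mod 29  (bits of 20 = 10100)
  bit 0 = 1: r = r^2 * 8 mod 29 = 1^2 * 8 = 1*8 = 8
  bit 1 = 0: r = r^2 mod 29 = 8^2 = 6
  bit 2 = 1: r = r^2 * 8 mod 29 = 6^2 * 8 = 7*8 = 27
  bit 3 = 0: r = r^2 mod 29 = 27^2 = 4
  bit 4 = 0: r = r^2 mod 29 = 4^2 = 16
  -> A = 16
B = 8^16 mod 29  (bits of 16 = 10000)
  bit 0 = 1: r = r^2 * 8 mod 29 = 1^2 * 8 = 1*8 = 8
  bit 1 = 0: r = r^2 mod 29 = 8^2 = 6
  bit 2 = 0: r = r^2 mod 29 = 6^2 = 7
  bit 3 = 0: r = r^2 mod 29 = 7^2 = 20
  bit 4 = 0: r = r^2 mod 29 = 20^2 = 23
  -> B = 23
s = B^a = 23^20 mod 29  (bits of 20 = 10100)
  bit 0 = 1: r = r^2 * 23 mod 29 = 1^2 * 23 = 1*23 = 23
  bit 1 = 0: r = r^2 mod 29 = 23^2 = 7
  bit 2 = 1: r = r^2 * 23 mod 29 = 7^2 * 23 = 20*23 = 25
  bit 3 = 0: r = r^2 mod 29 = 25^2 = 16
  bit 4 = 0: r = r^2 mod 29 = 16^2 = 24
  -> s = B^a = 24

Answer: 16 23 24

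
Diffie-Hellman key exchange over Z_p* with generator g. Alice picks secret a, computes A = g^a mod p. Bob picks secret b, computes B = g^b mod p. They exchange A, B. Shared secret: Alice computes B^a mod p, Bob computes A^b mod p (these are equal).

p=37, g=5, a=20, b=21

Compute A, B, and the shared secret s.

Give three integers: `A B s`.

Answer: 12 23 26

Derivation:
A = 5^20 mod 37  (bits of 20 = 10100)
  bit 0 = 1: r = r^2 * 5 mod 37 = 1^2 * 5 = 1*5 = 5
  bit 1 = 0: r = r^2 mod 37 = 5^2 = 25
  bit 2 = 1: r = r^2 * 5 mod 37 = 25^2 * 5 = 33*5 = 17
  bit 3 = 0: r = r^2 mod 37 = 17^2 = 30
  bit 4 = 0: r = r^2 mod 37 = 30^2 = 12
  -> A = 12
B = 5^21 mod 37  (bits of 21 = 10101)
  bit 0 = 1: r = r^2 * 5 mod 37 = 1^2 * 5 = 1*5 = 5
  bit 1 = 0: r = r^2 mod 37 = 5^2 = 25
  bit 2 = 1: r = r^2 * 5 mod 37 = 25^2 * 5 = 33*5 = 17
  bit 3 = 0: r = r^2 mod 37 = 17^2 = 30
  bit 4 = 1: r = r^2 * 5 mod 37 = 30^2 * 5 = 12*5 = 23
  -> B = 23
s = B^a = 23^20 mod 37  (bits of 20 = 10100)
  bit 0 = 1: r = r^2 * 23 mod 37 = 1^2 * 23 = 1*23 = 23
  bit 1 = 0: r = r^2 mod 37 = 23^2 = 11
  bit 2 = 1: r = r^2 * 23 mod 37 = 11^2 * 23 = 10*23 = 8
  bit 3 = 0: r = r^2 mod 37 = 8^2 = 27
  bit 4 = 0: r = r^2 mod 37 = 27^2 = 26
  -> s = B^a = 26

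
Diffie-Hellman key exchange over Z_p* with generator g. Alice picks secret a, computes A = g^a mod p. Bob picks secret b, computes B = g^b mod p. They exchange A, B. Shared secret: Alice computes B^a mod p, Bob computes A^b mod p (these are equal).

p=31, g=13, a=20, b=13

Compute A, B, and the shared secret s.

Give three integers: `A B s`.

Answer: 25 11 25

Derivation:
A = 13^20 mod 31  (bits of 20 = 10100)
  bit 0 = 1: r = r^2 * 13 mod 31 = 1^2 * 13 = 1*13 = 13
  bit 1 = 0: r = r^2 mod 31 = 13^2 = 14
  bit 2 = 1: r = r^2 * 13 mod 31 = 14^2 * 13 = 10*13 = 6
  bit 3 = 0: r = r^2 mod 31 = 6^2 = 5
  bit 4 = 0: r = r^2 mod 31 = 5^2 = 25
  -> A = 25
B = 13^13 mod 31  (bits of 13 = 1101)
  bit 0 = 1: r = r^2 * 13 mod 31 = 1^2 * 13 = 1*13 = 13
  bit 1 = 1: r = r^2 * 13 mod 31 = 13^2 * 13 = 14*13 = 27
  bit 2 = 0: r = r^2 mod 31 = 27^2 = 16
  bit 3 = 1: r = r^2 * 13 mod 31 = 16^2 * 13 = 8*13 = 11
  -> B = 11
s = B^a = 11^20 mod 31  (bits of 20 = 10100)
  bit 0 = 1: r = r^2 * 11 mod 31 = 1^2 * 11 = 1*11 = 11
  bit 1 = 0: r = r^2 mod 31 = 11^2 = 28
  bit 2 = 1: r = r^2 * 11 mod 31 = 28^2 * 11 = 9*11 = 6
  bit 3 = 0: r = r^2 mod 31 = 6^2 = 5
  bit 4 = 0: r = r^2 mod 31 = 5^2 = 25
  -> s = B^a = 25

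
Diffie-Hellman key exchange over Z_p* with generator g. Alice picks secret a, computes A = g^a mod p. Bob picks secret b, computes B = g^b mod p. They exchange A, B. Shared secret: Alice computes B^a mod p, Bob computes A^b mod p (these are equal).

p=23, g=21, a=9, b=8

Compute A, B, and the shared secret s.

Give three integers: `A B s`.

Answer: 17 3 18

Derivation:
A = 21^9 mod 23  (bits of 9 = 1001)
  bit 0 = 1: r = r^2 * 21 mod 23 = 1^2 * 21 = 1*21 = 21
  bit 1 = 0: r = r^2 mod 23 = 21^2 = 4
  bit 2 = 0: r = r^2 mod 23 = 4^2 = 16
  bit 3 = 1: r = r^2 * 21 mod 23 = 16^2 * 21 = 3*21 = 17
  -> A = 17
B = 21^8 mod 23  (bits of 8 = 1000)
  bit 0 = 1: r = r^2 * 21 mod 23 = 1^2 * 21 = 1*21 = 21
  bit 1 = 0: r = r^2 mod 23 = 21^2 = 4
  bit 2 = 0: r = r^2 mod 23 = 4^2 = 16
  bit 3 = 0: r = r^2 mod 23 = 16^2 = 3
  -> B = 3
s = B^a = 3^9 mod 23  (bits of 9 = 1001)
  bit 0 = 1: r = r^2 * 3 mod 23 = 1^2 * 3 = 1*3 = 3
  bit 1 = 0: r = r^2 mod 23 = 3^2 = 9
  bit 2 = 0: r = r^2 mod 23 = 9^2 = 12
  bit 3 = 1: r = r^2 * 3 mod 23 = 12^2 * 3 = 6*3 = 18
  -> s = B^a = 18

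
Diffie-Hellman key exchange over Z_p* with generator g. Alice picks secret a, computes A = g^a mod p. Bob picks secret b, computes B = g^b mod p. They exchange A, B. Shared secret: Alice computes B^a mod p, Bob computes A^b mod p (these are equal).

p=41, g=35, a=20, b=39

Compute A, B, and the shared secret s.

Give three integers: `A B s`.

A = 35^20 mod 41  (bits of 20 = 10100)
  bit 0 = 1: r = r^2 * 35 mod 41 = 1^2 * 35 = 1*35 = 35
  bit 1 = 0: r = r^2 mod 41 = 35^2 = 36
  bit 2 = 1: r = r^2 * 35 mod 41 = 36^2 * 35 = 25*35 = 14
  bit 3 = 0: r = r^2 mod 41 = 14^2 = 32
  bit 4 = 0: r = r^2 mod 41 = 32^2 = 40
  -> A = 40
B = 35^39 mod 41  (bits of 39 = 100111)
  bit 0 = 1: r = r^2 * 35 mod 41 = 1^2 * 35 = 1*35 = 35
  bit 1 = 0: r = r^2 mod 41 = 35^2 = 36
  bit 2 = 0: r = r^2 mod 41 = 36^2 = 25
  bit 3 = 1: r = r^2 * 35 mod 41 = 25^2 * 35 = 10*35 = 22
  bit 4 = 1: r = r^2 * 35 mod 41 = 22^2 * 35 = 33*35 = 7
  bit 5 = 1: r = r^2 * 35 mod 41 = 7^2 * 35 = 8*35 = 34
  -> B = 34
s = B^a = 34^20 mod 41  (bits of 20 = 10100)
  bit 0 = 1: r = r^2 * 34 mod 41 = 1^2 * 34 = 1*34 = 34
  bit 1 = 0: r = r^2 mod 41 = 34^2 = 8
  bit 2 = 1: r = r^2 * 34 mod 41 = 8^2 * 34 = 23*34 = 3
  bit 3 = 0: r = r^2 mod 41 = 3^2 = 9
  bit 4 = 0: r = r^2 mod 41 = 9^2 = 40
  -> s = B^a = 40

Answer: 40 34 40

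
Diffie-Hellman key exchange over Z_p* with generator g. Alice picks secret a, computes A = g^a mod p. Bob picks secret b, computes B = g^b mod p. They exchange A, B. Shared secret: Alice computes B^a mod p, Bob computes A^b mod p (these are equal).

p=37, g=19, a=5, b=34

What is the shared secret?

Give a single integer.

Answer: 25

Derivation:
A = 19^5 mod 37  (bits of 5 = 101)
  bit 0 = 1: r = r^2 * 19 mod 37 = 1^2 * 19 = 1*19 = 19
  bit 1 = 0: r = r^2 mod 37 = 19^2 = 28
  bit 2 = 1: r = r^2 * 19 mod 37 = 28^2 * 19 = 7*19 = 22
  -> A = 22
B = 19^34 mod 37  (bits of 34 = 100010)
  bit 0 = 1: r = r^2 * 19 mod 37 = 1^2 * 19 = 1*19 = 19
  bit 1 = 0: r = r^2 mod 37 = 19^2 = 28
  bit 2 = 0: r = r^2 mod 37 = 28^2 = 7
  bit 3 = 0: r = r^2 mod 37 = 7^2 = 12
  bit 4 = 1: r = r^2 * 19 mod 37 = 12^2 * 19 = 33*19 = 35
  bit 5 = 0: r = r^2 mod 37 = 35^2 = 4
  -> B = 4
s = B^a = 4^5 mod 37  (bits of 5 = 101)
  bit 0 = 1: r = r^2 * 4 mod 37 = 1^2 * 4 = 1*4 = 4
  bit 1 = 0: r = r^2 mod 37 = 4^2 = 16
  bit 2 = 1: r = r^2 * 4 mod 37 = 16^2 * 4 = 34*4 = 25
  -> s = B^a = 25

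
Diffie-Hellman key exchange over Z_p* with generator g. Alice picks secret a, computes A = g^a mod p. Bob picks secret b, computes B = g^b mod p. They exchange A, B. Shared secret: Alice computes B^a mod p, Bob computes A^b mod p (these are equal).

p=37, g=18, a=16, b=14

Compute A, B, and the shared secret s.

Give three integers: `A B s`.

Answer: 33 21 12

Derivation:
A = 18^16 mod 37  (bits of 16 = 10000)
  bit 0 = 1: r = r^2 * 18 mod 37 = 1^2 * 18 = 1*18 = 18
  bit 1 = 0: r = r^2 mod 37 = 18^2 = 28
  bit 2 = 0: r = r^2 mod 37 = 28^2 = 7
  bit 3 = 0: r = r^2 mod 37 = 7^2 = 12
  bit 4 = 0: r = r^2 mod 37 = 12^2 = 33
  -> A = 33
B = 18^14 mod 37  (bits of 14 = 1110)
  bit 0 = 1: r = r^2 * 18 mod 37 = 1^2 * 18 = 1*18 = 18
  bit 1 = 1: r = r^2 * 18 mod 37 = 18^2 * 18 = 28*18 = 23
  bit 2 = 1: r = r^2 * 18 mod 37 = 23^2 * 18 = 11*18 = 13
  bit 3 = 0: r = r^2 mod 37 = 13^2 = 21
  -> B = 21
s = B^a = 21^16 mod 37  (bits of 16 = 10000)
  bit 0 = 1: r = r^2 * 21 mod 37 = 1^2 * 21 = 1*21 = 21
  bit 1 = 0: r = r^2 mod 37 = 21^2 = 34
  bit 2 = 0: r = r^2 mod 37 = 34^2 = 9
  bit 3 = 0: r = r^2 mod 37 = 9^2 = 7
  bit 4 = 0: r = r^2 mod 37 = 7^2 = 12
  -> s = B^a = 12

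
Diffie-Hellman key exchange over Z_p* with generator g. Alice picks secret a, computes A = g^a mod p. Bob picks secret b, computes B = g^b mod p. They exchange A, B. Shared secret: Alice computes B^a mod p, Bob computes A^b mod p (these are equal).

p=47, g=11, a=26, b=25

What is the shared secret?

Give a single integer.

A = 11^26 mod 47  (bits of 26 = 11010)
  bit 0 = 1: r = r^2 * 11 mod 47 = 1^2 * 11 = 1*11 = 11
  bit 1 = 1: r = r^2 * 11 mod 47 = 11^2 * 11 = 27*11 = 15
  bit 2 = 0: r = r^2 mod 47 = 15^2 = 37
  bit 3 = 1: r = r^2 * 11 mod 47 = 37^2 * 11 = 6*11 = 19
  bit 4 = 0: r = r^2 mod 47 = 19^2 = 32
  -> A = 32
B = 11^25 mod 47  (bits of 25 = 11001)
  bit 0 = 1: r = r^2 * 11 mod 47 = 1^2 * 11 = 1*11 = 11
  bit 1 = 1: r = r^2 * 11 mod 47 = 11^2 * 11 = 27*11 = 15
  bit 2 = 0: r = r^2 mod 47 = 15^2 = 37
  bit 3 = 0: r = r^2 mod 47 = 37^2 = 6
  bit 4 = 1: r = r^2 * 11 mod 47 = 6^2 * 11 = 36*11 = 20
  -> B = 20
s = B^a = 20^26 mod 47  (bits of 26 = 11010)
  bit 0 = 1: r = r^2 * 20 mod 47 = 1^2 * 20 = 1*20 = 20
  bit 1 = 1: r = r^2 * 20 mod 47 = 20^2 * 20 = 24*20 = 10
  bit 2 = 0: r = r^2 mod 47 = 10^2 = 6
  bit 3 = 1: r = r^2 * 20 mod 47 = 6^2 * 20 = 36*20 = 15
  bit 4 = 0: r = r^2 mod 47 = 15^2 = 37
  -> s = B^a = 37

Answer: 37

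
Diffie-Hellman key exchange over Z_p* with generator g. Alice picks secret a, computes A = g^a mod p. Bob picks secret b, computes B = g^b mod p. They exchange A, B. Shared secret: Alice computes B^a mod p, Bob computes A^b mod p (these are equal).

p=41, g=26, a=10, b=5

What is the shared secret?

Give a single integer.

Answer: 32

Derivation:
A = 26^10 mod 41  (bits of 10 = 1010)
  bit 0 = 1: r = r^2 * 26 mod 41 = 1^2 * 26 = 1*26 = 26
  bit 1 = 0: r = r^2 mod 41 = 26^2 = 20
  bit 2 = 1: r = r^2 * 26 mod 41 = 20^2 * 26 = 31*26 = 27
  bit 3 = 0: r = r^2 mod 41 = 27^2 = 32
  -> A = 32
B = 26^5 mod 41  (bits of 5 = 101)
  bit 0 = 1: r = r^2 * 26 mod 41 = 1^2 * 26 = 1*26 = 26
  bit 1 = 0: r = r^2 mod 41 = 26^2 = 20
  bit 2 = 1: r = r^2 * 26 mod 41 = 20^2 * 26 = 31*26 = 27
  -> B = 27
s = B^a = 27^10 mod 41  (bits of 10 = 1010)
  bit 0 = 1: r = r^2 * 27 mod 41 = 1^2 * 27 = 1*27 = 27
  bit 1 = 0: r = r^2 mod 41 = 27^2 = 32
  bit 2 = 1: r = r^2 * 27 mod 41 = 32^2 * 27 = 40*27 = 14
  bit 3 = 0: r = r^2 mod 41 = 14^2 = 32
  -> s = B^a = 32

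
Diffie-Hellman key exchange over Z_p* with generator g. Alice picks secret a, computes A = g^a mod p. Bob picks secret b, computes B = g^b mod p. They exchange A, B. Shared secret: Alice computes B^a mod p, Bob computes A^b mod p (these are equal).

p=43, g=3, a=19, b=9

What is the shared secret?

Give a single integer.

Answer: 27

Derivation:
A = 3^19 mod 43  (bits of 19 = 10011)
  bit 0 = 1: r = r^2 * 3 mod 43 = 1^2 * 3 = 1*3 = 3
  bit 1 = 0: r = r^2 mod 43 = 3^2 = 9
  bit 2 = 0: r = r^2 mod 43 = 9^2 = 38
  bit 3 = 1: r = r^2 * 3 mod 43 = 38^2 * 3 = 25*3 = 32
  bit 4 = 1: r = r^2 * 3 mod 43 = 32^2 * 3 = 35*3 = 19
  -> A = 19
B = 3^9 mod 43  (bits of 9 = 1001)
  bit 0 = 1: r = r^2 * 3 mod 43 = 1^2 * 3 = 1*3 = 3
  bit 1 = 0: r = r^2 mod 43 = 3^2 = 9
  bit 2 = 0: r = r^2 mod 43 = 9^2 = 38
  bit 3 = 1: r = r^2 * 3 mod 43 = 38^2 * 3 = 25*3 = 32
  -> B = 32
s = B^a = 32^19 mod 43  (bits of 19 = 10011)
  bit 0 = 1: r = r^2 * 32 mod 43 = 1^2 * 32 = 1*32 = 32
  bit 1 = 0: r = r^2 mod 43 = 32^2 = 35
  bit 2 = 0: r = r^2 mod 43 = 35^2 = 21
  bit 3 = 1: r = r^2 * 32 mod 43 = 21^2 * 32 = 11*32 = 8
  bit 4 = 1: r = r^2 * 32 mod 43 = 8^2 * 32 = 21*32 = 27
  -> s = B^a = 27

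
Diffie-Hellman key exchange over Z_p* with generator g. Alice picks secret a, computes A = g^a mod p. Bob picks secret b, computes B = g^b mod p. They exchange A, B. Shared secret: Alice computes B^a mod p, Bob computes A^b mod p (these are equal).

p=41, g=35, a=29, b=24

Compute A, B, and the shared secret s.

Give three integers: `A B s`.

A = 35^29 mod 41  (bits of 29 = 11101)
  bit 0 = 1: r = r^2 * 35 mod 41 = 1^2 * 35 = 1*35 = 35
  bit 1 = 1: r = r^2 * 35 mod 41 = 35^2 * 35 = 36*35 = 30
  bit 2 = 1: r = r^2 * 35 mod 41 = 30^2 * 35 = 39*35 = 12
  bit 3 = 0: r = r^2 mod 41 = 12^2 = 21
  bit 4 = 1: r = r^2 * 35 mod 41 = 21^2 * 35 = 31*35 = 19
  -> A = 19
B = 35^24 mod 41  (bits of 24 = 11000)
  bit 0 = 1: r = r^2 * 35 mod 41 = 1^2 * 35 = 1*35 = 35
  bit 1 = 1: r = r^2 * 35 mod 41 = 35^2 * 35 = 36*35 = 30
  bit 2 = 0: r = r^2 mod 41 = 30^2 = 39
  bit 3 = 0: r = r^2 mod 41 = 39^2 = 4
  bit 4 = 0: r = r^2 mod 41 = 4^2 = 16
  -> B = 16
s = B^a = 16^29 mod 41  (bits of 29 = 11101)
  bit 0 = 1: r = r^2 * 16 mod 41 = 1^2 * 16 = 1*16 = 16
  bit 1 = 1: r = r^2 * 16 mod 41 = 16^2 * 16 = 10*16 = 37
  bit 2 = 1: r = r^2 * 16 mod 41 = 37^2 * 16 = 16*16 = 10
  bit 3 = 0: r = r^2 mod 41 = 10^2 = 18
  bit 4 = 1: r = r^2 * 16 mod 41 = 18^2 * 16 = 37*16 = 18
  -> s = B^a = 18

Answer: 19 16 18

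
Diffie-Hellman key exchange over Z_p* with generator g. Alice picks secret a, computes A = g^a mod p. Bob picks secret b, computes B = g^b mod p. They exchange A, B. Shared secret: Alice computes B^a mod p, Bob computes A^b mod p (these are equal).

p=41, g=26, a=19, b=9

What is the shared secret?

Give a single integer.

Answer: 12

Derivation:
A = 26^19 mod 41  (bits of 19 = 10011)
  bit 0 = 1: r = r^2 * 26 mod 41 = 1^2 * 26 = 1*26 = 26
  bit 1 = 0: r = r^2 mod 41 = 26^2 = 20
  bit 2 = 0: r = r^2 mod 41 = 20^2 = 31
  bit 3 = 1: r = r^2 * 26 mod 41 = 31^2 * 26 = 18*26 = 17
  bit 4 = 1: r = r^2 * 26 mod 41 = 17^2 * 26 = 2*26 = 11
  -> A = 11
B = 26^9 mod 41  (bits of 9 = 1001)
  bit 0 = 1: r = r^2 * 26 mod 41 = 1^2 * 26 = 1*26 = 26
  bit 1 = 0: r = r^2 mod 41 = 26^2 = 20
  bit 2 = 0: r = r^2 mod 41 = 20^2 = 31
  bit 3 = 1: r = r^2 * 26 mod 41 = 31^2 * 26 = 18*26 = 17
  -> B = 17
s = B^a = 17^19 mod 41  (bits of 19 = 10011)
  bit 0 = 1: r = r^2 * 17 mod 41 = 1^2 * 17 = 1*17 = 17
  bit 1 = 0: r = r^2 mod 41 = 17^2 = 2
  bit 2 = 0: r = r^2 mod 41 = 2^2 = 4
  bit 3 = 1: r = r^2 * 17 mod 41 = 4^2 * 17 = 16*17 = 26
  bit 4 = 1: r = r^2 * 17 mod 41 = 26^2 * 17 = 20*17 = 12
  -> s = B^a = 12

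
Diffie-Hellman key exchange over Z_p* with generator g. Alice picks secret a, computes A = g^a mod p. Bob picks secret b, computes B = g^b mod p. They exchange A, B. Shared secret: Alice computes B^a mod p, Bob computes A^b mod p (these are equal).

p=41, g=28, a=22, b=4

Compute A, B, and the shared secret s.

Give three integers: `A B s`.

Answer: 36 25 10

Derivation:
A = 28^22 mod 41  (bits of 22 = 10110)
  bit 0 = 1: r = r^2 * 28 mod 41 = 1^2 * 28 = 1*28 = 28
  bit 1 = 0: r = r^2 mod 41 = 28^2 = 5
  bit 2 = 1: r = r^2 * 28 mod 41 = 5^2 * 28 = 25*28 = 3
  bit 3 = 1: r = r^2 * 28 mod 41 = 3^2 * 28 = 9*28 = 6
  bit 4 = 0: r = r^2 mod 41 = 6^2 = 36
  -> A = 36
B = 28^4 mod 41  (bits of 4 = 100)
  bit 0 = 1: r = r^2 * 28 mod 41 = 1^2 * 28 = 1*28 = 28
  bit 1 = 0: r = r^2 mod 41 = 28^2 = 5
  bit 2 = 0: r = r^2 mod 41 = 5^2 = 25
  -> B = 25
s = B^a = 25^22 mod 41  (bits of 22 = 10110)
  bit 0 = 1: r = r^2 * 25 mod 41 = 1^2 * 25 = 1*25 = 25
  bit 1 = 0: r = r^2 mod 41 = 25^2 = 10
  bit 2 = 1: r = r^2 * 25 mod 41 = 10^2 * 25 = 18*25 = 40
  bit 3 = 1: r = r^2 * 25 mod 41 = 40^2 * 25 = 1*25 = 25
  bit 4 = 0: r = r^2 mod 41 = 25^2 = 10
  -> s = B^a = 10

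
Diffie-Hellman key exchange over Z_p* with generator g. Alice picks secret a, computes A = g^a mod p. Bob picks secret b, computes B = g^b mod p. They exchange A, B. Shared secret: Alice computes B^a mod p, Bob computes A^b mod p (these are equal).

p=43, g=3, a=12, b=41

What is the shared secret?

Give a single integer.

Answer: 11

Derivation:
A = 3^12 mod 43  (bits of 12 = 1100)
  bit 0 = 1: r = r^2 * 3 mod 43 = 1^2 * 3 = 1*3 = 3
  bit 1 = 1: r = r^2 * 3 mod 43 = 3^2 * 3 = 9*3 = 27
  bit 2 = 0: r = r^2 mod 43 = 27^2 = 41
  bit 3 = 0: r = r^2 mod 43 = 41^2 = 4
  -> A = 4
B = 3^41 mod 43  (bits of 41 = 101001)
  bit 0 = 1: r = r^2 * 3 mod 43 = 1^2 * 3 = 1*3 = 3
  bit 1 = 0: r = r^2 mod 43 = 3^2 = 9
  bit 2 = 1: r = r^2 * 3 mod 43 = 9^2 * 3 = 38*3 = 28
  bit 3 = 0: r = r^2 mod 43 = 28^2 = 10
  bit 4 = 0: r = r^2 mod 43 = 10^2 = 14
  bit 5 = 1: r = r^2 * 3 mod 43 = 14^2 * 3 = 24*3 = 29
  -> B = 29
s = B^a = 29^12 mod 43  (bits of 12 = 1100)
  bit 0 = 1: r = r^2 * 29 mod 43 = 1^2 * 29 = 1*29 = 29
  bit 1 = 1: r = r^2 * 29 mod 43 = 29^2 * 29 = 24*29 = 8
  bit 2 = 0: r = r^2 mod 43 = 8^2 = 21
  bit 3 = 0: r = r^2 mod 43 = 21^2 = 11
  -> s = B^a = 11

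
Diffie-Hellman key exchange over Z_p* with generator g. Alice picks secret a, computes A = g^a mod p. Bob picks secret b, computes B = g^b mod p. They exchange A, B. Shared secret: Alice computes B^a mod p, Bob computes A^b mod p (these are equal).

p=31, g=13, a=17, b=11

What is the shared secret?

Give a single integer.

Answer: 22

Derivation:
A = 13^17 mod 31  (bits of 17 = 10001)
  bit 0 = 1: r = r^2 * 13 mod 31 = 1^2 * 13 = 1*13 = 13
  bit 1 = 0: r = r^2 mod 31 = 13^2 = 14
  bit 2 = 0: r = r^2 mod 31 = 14^2 = 10
  bit 3 = 0: r = r^2 mod 31 = 10^2 = 7
  bit 4 = 1: r = r^2 * 13 mod 31 = 7^2 * 13 = 18*13 = 17
  -> A = 17
B = 13^11 mod 31  (bits of 11 = 1011)
  bit 0 = 1: r = r^2 * 13 mod 31 = 1^2 * 13 = 1*13 = 13
  bit 1 = 0: r = r^2 mod 31 = 13^2 = 14
  bit 2 = 1: r = r^2 * 13 mod 31 = 14^2 * 13 = 10*13 = 6
  bit 3 = 1: r = r^2 * 13 mod 31 = 6^2 * 13 = 5*13 = 3
  -> B = 3
s = B^a = 3^17 mod 31  (bits of 17 = 10001)
  bit 0 = 1: r = r^2 * 3 mod 31 = 1^2 * 3 = 1*3 = 3
  bit 1 = 0: r = r^2 mod 31 = 3^2 = 9
  bit 2 = 0: r = r^2 mod 31 = 9^2 = 19
  bit 3 = 0: r = r^2 mod 31 = 19^2 = 20
  bit 4 = 1: r = r^2 * 3 mod 31 = 20^2 * 3 = 28*3 = 22
  -> s = B^a = 22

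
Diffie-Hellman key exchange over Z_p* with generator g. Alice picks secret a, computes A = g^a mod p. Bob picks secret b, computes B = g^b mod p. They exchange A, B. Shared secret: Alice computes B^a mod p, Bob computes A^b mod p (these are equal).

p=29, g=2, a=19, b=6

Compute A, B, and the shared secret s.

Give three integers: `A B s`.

A = 2^19 mod 29  (bits of 19 = 10011)
  bit 0 = 1: r = r^2 * 2 mod 29 = 1^2 * 2 = 1*2 = 2
  bit 1 = 0: r = r^2 mod 29 = 2^2 = 4
  bit 2 = 0: r = r^2 mod 29 = 4^2 = 16
  bit 3 = 1: r = r^2 * 2 mod 29 = 16^2 * 2 = 24*2 = 19
  bit 4 = 1: r = r^2 * 2 mod 29 = 19^2 * 2 = 13*2 = 26
  -> A = 26
B = 2^6 mod 29  (bits of 6 = 110)
  bit 0 = 1: r = r^2 * 2 mod 29 = 1^2 * 2 = 1*2 = 2
  bit 1 = 1: r = r^2 * 2 mod 29 = 2^2 * 2 = 4*2 = 8
  bit 2 = 0: r = r^2 mod 29 = 8^2 = 6
  -> B = 6
s = B^a = 6^19 mod 29  (bits of 19 = 10011)
  bit 0 = 1: r = r^2 * 6 mod 29 = 1^2 * 6 = 1*6 = 6
  bit 1 = 0: r = r^2 mod 29 = 6^2 = 7
  bit 2 = 0: r = r^2 mod 29 = 7^2 = 20
  bit 3 = 1: r = r^2 * 6 mod 29 = 20^2 * 6 = 23*6 = 22
  bit 4 = 1: r = r^2 * 6 mod 29 = 22^2 * 6 = 20*6 = 4
  -> s = B^a = 4

Answer: 26 6 4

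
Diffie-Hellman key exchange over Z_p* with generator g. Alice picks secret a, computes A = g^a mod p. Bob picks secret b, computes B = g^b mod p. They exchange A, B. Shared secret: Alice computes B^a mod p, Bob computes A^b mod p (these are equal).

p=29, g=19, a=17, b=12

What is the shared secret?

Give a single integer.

A = 19^17 mod 29  (bits of 17 = 10001)
  bit 0 = 1: r = r^2 * 19 mod 29 = 1^2 * 19 = 1*19 = 19
  bit 1 = 0: r = r^2 mod 29 = 19^2 = 13
  bit 2 = 0: r = r^2 mod 29 = 13^2 = 24
  bit 3 = 0: r = r^2 mod 29 = 24^2 = 25
  bit 4 = 1: r = r^2 * 19 mod 29 = 25^2 * 19 = 16*19 = 14
  -> A = 14
B = 19^12 mod 29  (bits of 12 = 1100)
  bit 0 = 1: r = r^2 * 19 mod 29 = 1^2 * 19 = 1*19 = 19
  bit 1 = 1: r = r^2 * 19 mod 29 = 19^2 * 19 = 13*19 = 15
  bit 2 = 0: r = r^2 mod 29 = 15^2 = 22
  bit 3 = 0: r = r^2 mod 29 = 22^2 = 20
  -> B = 20
s = B^a = 20^17 mod 29  (bits of 17 = 10001)
  bit 0 = 1: r = r^2 * 20 mod 29 = 1^2 * 20 = 1*20 = 20
  bit 1 = 0: r = r^2 mod 29 = 20^2 = 23
  bit 2 = 0: r = r^2 mod 29 = 23^2 = 7
  bit 3 = 0: r = r^2 mod 29 = 7^2 = 20
  bit 4 = 1: r = r^2 * 20 mod 29 = 20^2 * 20 = 23*20 = 25
  -> s = B^a = 25

Answer: 25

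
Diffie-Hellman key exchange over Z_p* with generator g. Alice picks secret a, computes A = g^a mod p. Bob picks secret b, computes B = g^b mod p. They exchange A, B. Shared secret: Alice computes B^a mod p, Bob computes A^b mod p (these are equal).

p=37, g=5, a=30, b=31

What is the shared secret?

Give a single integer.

A = 5^30 mod 37  (bits of 30 = 11110)
  bit 0 = 1: r = r^2 * 5 mod 37 = 1^2 * 5 = 1*5 = 5
  bit 1 = 1: r = r^2 * 5 mod 37 = 5^2 * 5 = 25*5 = 14
  bit 2 = 1: r = r^2 * 5 mod 37 = 14^2 * 5 = 11*5 = 18
  bit 3 = 1: r = r^2 * 5 mod 37 = 18^2 * 5 = 28*5 = 29
  bit 4 = 0: r = r^2 mod 37 = 29^2 = 27
  -> A = 27
B = 5^31 mod 37  (bits of 31 = 11111)
  bit 0 = 1: r = r^2 * 5 mod 37 = 1^2 * 5 = 1*5 = 5
  bit 1 = 1: r = r^2 * 5 mod 37 = 5^2 * 5 = 25*5 = 14
  bit 2 = 1: r = r^2 * 5 mod 37 = 14^2 * 5 = 11*5 = 18
  bit 3 = 1: r = r^2 * 5 mod 37 = 18^2 * 5 = 28*5 = 29
  bit 4 = 1: r = r^2 * 5 mod 37 = 29^2 * 5 = 27*5 = 24
  -> B = 24
s = B^a = 24^30 mod 37  (bits of 30 = 11110)
  bit 0 = 1: r = r^2 * 24 mod 37 = 1^2 * 24 = 1*24 = 24
  bit 1 = 1: r = r^2 * 24 mod 37 = 24^2 * 24 = 21*24 = 23
  bit 2 = 1: r = r^2 * 24 mod 37 = 23^2 * 24 = 11*24 = 5
  bit 3 = 1: r = r^2 * 24 mod 37 = 5^2 * 24 = 25*24 = 8
  bit 4 = 0: r = r^2 mod 37 = 8^2 = 27
  -> s = B^a = 27

Answer: 27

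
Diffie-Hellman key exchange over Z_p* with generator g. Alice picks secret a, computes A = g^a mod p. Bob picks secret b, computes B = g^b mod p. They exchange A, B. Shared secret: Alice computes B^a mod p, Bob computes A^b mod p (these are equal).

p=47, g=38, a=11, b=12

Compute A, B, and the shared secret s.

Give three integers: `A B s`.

A = 38^11 mod 47  (bits of 11 = 1011)
  bit 0 = 1: r = r^2 * 38 mod 47 = 1^2 * 38 = 1*38 = 38
  bit 1 = 0: r = r^2 mod 47 = 38^2 = 34
  bit 2 = 1: r = r^2 * 38 mod 47 = 34^2 * 38 = 28*38 = 30
  bit 3 = 1: r = r^2 * 38 mod 47 = 30^2 * 38 = 7*38 = 31
  -> A = 31
B = 38^12 mod 47  (bits of 12 = 1100)
  bit 0 = 1: r = r^2 * 38 mod 47 = 1^2 * 38 = 1*38 = 38
  bit 1 = 1: r = r^2 * 38 mod 47 = 38^2 * 38 = 34*38 = 23
  bit 2 = 0: r = r^2 mod 47 = 23^2 = 12
  bit 3 = 0: r = r^2 mod 47 = 12^2 = 3
  -> B = 3
s = B^a = 3^11 mod 47  (bits of 11 = 1011)
  bit 0 = 1: r = r^2 * 3 mod 47 = 1^2 * 3 = 1*3 = 3
  bit 1 = 0: r = r^2 mod 47 = 3^2 = 9
  bit 2 = 1: r = r^2 * 3 mod 47 = 9^2 * 3 = 34*3 = 8
  bit 3 = 1: r = r^2 * 3 mod 47 = 8^2 * 3 = 17*3 = 4
  -> s = B^a = 4

Answer: 31 3 4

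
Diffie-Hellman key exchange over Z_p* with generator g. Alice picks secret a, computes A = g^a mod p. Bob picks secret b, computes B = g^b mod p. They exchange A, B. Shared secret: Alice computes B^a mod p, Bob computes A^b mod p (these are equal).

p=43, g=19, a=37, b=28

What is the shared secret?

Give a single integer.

A = 19^37 mod 43  (bits of 37 = 100101)
  bit 0 = 1: r = r^2 * 19 mod 43 = 1^2 * 19 = 1*19 = 19
  bit 1 = 0: r = r^2 mod 43 = 19^2 = 17
  bit 2 = 0: r = r^2 mod 43 = 17^2 = 31
  bit 3 = 1: r = r^2 * 19 mod 43 = 31^2 * 19 = 15*19 = 27
  bit 4 = 0: r = r^2 mod 43 = 27^2 = 41
  bit 5 = 1: r = r^2 * 19 mod 43 = 41^2 * 19 = 4*19 = 33
  -> A = 33
B = 19^28 mod 43  (bits of 28 = 11100)
  bit 0 = 1: r = r^2 * 19 mod 43 = 1^2 * 19 = 1*19 = 19
  bit 1 = 1: r = r^2 * 19 mod 43 = 19^2 * 19 = 17*19 = 22
  bit 2 = 1: r = r^2 * 19 mod 43 = 22^2 * 19 = 11*19 = 37
  bit 3 = 0: r = r^2 mod 43 = 37^2 = 36
  bit 4 = 0: r = r^2 mod 43 = 36^2 = 6
  -> B = 6
s = B^a = 6^37 mod 43  (bits of 37 = 100101)
  bit 0 = 1: r = r^2 * 6 mod 43 = 1^2 * 6 = 1*6 = 6
  bit 1 = 0: r = r^2 mod 43 = 6^2 = 36
  bit 2 = 0: r = r^2 mod 43 = 36^2 = 6
  bit 3 = 1: r = r^2 * 6 mod 43 = 6^2 * 6 = 36*6 = 1
  bit 4 = 0: r = r^2 mod 43 = 1^2 = 1
  bit 5 = 1: r = r^2 * 6 mod 43 = 1^2 * 6 = 1*6 = 6
  -> s = B^a = 6

Answer: 6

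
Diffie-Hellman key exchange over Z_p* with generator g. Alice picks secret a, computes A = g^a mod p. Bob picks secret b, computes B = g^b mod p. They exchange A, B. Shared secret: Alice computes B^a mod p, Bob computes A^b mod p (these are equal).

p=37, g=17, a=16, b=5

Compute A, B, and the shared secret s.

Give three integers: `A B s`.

A = 17^16 mod 37  (bits of 16 = 10000)
  bit 0 = 1: r = r^2 * 17 mod 37 = 1^2 * 17 = 1*17 = 17
  bit 1 = 0: r = r^2 mod 37 = 17^2 = 30
  bit 2 = 0: r = r^2 mod 37 = 30^2 = 12
  bit 3 = 0: r = r^2 mod 37 = 12^2 = 33
  bit 4 = 0: r = r^2 mod 37 = 33^2 = 16
  -> A = 16
B = 17^5 mod 37  (bits of 5 = 101)
  bit 0 = 1: r = r^2 * 17 mod 37 = 1^2 * 17 = 1*17 = 17
  bit 1 = 0: r = r^2 mod 37 = 17^2 = 30
  bit 2 = 1: r = r^2 * 17 mod 37 = 30^2 * 17 = 12*17 = 19
  -> B = 19
s = B^a = 19^16 mod 37  (bits of 16 = 10000)
  bit 0 = 1: r = r^2 * 19 mod 37 = 1^2 * 19 = 1*19 = 19
  bit 1 = 0: r = r^2 mod 37 = 19^2 = 28
  bit 2 = 0: r = r^2 mod 37 = 28^2 = 7
  bit 3 = 0: r = r^2 mod 37 = 7^2 = 12
  bit 4 = 0: r = r^2 mod 37 = 12^2 = 33
  -> s = B^a = 33

Answer: 16 19 33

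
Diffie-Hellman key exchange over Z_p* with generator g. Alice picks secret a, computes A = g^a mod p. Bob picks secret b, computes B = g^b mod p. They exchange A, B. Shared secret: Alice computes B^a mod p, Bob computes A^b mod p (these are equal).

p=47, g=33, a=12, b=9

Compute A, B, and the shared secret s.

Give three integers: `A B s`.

A = 33^12 mod 47  (bits of 12 = 1100)
  bit 0 = 1: r = r^2 * 33 mod 47 = 1^2 * 33 = 1*33 = 33
  bit 1 = 1: r = r^2 * 33 mod 47 = 33^2 * 33 = 8*33 = 29
  bit 2 = 0: r = r^2 mod 47 = 29^2 = 42
  bit 3 = 0: r = r^2 mod 47 = 42^2 = 25
  -> A = 25
B = 33^9 mod 47  (bits of 9 = 1001)
  bit 0 = 1: r = r^2 * 33 mod 47 = 1^2 * 33 = 1*33 = 33
  bit 1 = 0: r = r^2 mod 47 = 33^2 = 8
  bit 2 = 0: r = r^2 mod 47 = 8^2 = 17
  bit 3 = 1: r = r^2 * 33 mod 47 = 17^2 * 33 = 7*33 = 43
  -> B = 43
s = B^a = 43^12 mod 47  (bits of 12 = 1100)
  bit 0 = 1: r = r^2 * 43 mod 47 = 1^2 * 43 = 1*43 = 43
  bit 1 = 1: r = r^2 * 43 mod 47 = 43^2 * 43 = 16*43 = 30
  bit 2 = 0: r = r^2 mod 47 = 30^2 = 7
  bit 3 = 0: r = r^2 mod 47 = 7^2 = 2
  -> s = B^a = 2

Answer: 25 43 2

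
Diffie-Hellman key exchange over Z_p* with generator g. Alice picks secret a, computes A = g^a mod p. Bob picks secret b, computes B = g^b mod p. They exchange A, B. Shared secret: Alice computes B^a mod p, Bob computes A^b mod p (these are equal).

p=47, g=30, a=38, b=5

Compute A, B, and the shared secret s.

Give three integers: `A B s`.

Answer: 12 13 14

Derivation:
A = 30^38 mod 47  (bits of 38 = 100110)
  bit 0 = 1: r = r^2 * 30 mod 47 = 1^2 * 30 = 1*30 = 30
  bit 1 = 0: r = r^2 mod 47 = 30^2 = 7
  bit 2 = 0: r = r^2 mod 47 = 7^2 = 2
  bit 3 = 1: r = r^2 * 30 mod 47 = 2^2 * 30 = 4*30 = 26
  bit 4 = 1: r = r^2 * 30 mod 47 = 26^2 * 30 = 18*30 = 23
  bit 5 = 0: r = r^2 mod 47 = 23^2 = 12
  -> A = 12
B = 30^5 mod 47  (bits of 5 = 101)
  bit 0 = 1: r = r^2 * 30 mod 47 = 1^2 * 30 = 1*30 = 30
  bit 1 = 0: r = r^2 mod 47 = 30^2 = 7
  bit 2 = 1: r = r^2 * 30 mod 47 = 7^2 * 30 = 2*30 = 13
  -> B = 13
s = B^a = 13^38 mod 47  (bits of 38 = 100110)
  bit 0 = 1: r = r^2 * 13 mod 47 = 1^2 * 13 = 1*13 = 13
  bit 1 = 0: r = r^2 mod 47 = 13^2 = 28
  bit 2 = 0: r = r^2 mod 47 = 28^2 = 32
  bit 3 = 1: r = r^2 * 13 mod 47 = 32^2 * 13 = 37*13 = 11
  bit 4 = 1: r = r^2 * 13 mod 47 = 11^2 * 13 = 27*13 = 22
  bit 5 = 0: r = r^2 mod 47 = 22^2 = 14
  -> s = B^a = 14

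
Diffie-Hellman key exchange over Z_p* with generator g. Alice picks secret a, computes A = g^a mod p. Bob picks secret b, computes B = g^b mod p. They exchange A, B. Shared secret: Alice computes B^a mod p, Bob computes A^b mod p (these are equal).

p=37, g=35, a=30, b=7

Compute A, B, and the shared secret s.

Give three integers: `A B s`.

Answer: 11 20 11

Derivation:
A = 35^30 mod 37  (bits of 30 = 11110)
  bit 0 = 1: r = r^2 * 35 mod 37 = 1^2 * 35 = 1*35 = 35
  bit 1 = 1: r = r^2 * 35 mod 37 = 35^2 * 35 = 4*35 = 29
  bit 2 = 1: r = r^2 * 35 mod 37 = 29^2 * 35 = 27*35 = 20
  bit 3 = 1: r = r^2 * 35 mod 37 = 20^2 * 35 = 30*35 = 14
  bit 4 = 0: r = r^2 mod 37 = 14^2 = 11
  -> A = 11
B = 35^7 mod 37  (bits of 7 = 111)
  bit 0 = 1: r = r^2 * 35 mod 37 = 1^2 * 35 = 1*35 = 35
  bit 1 = 1: r = r^2 * 35 mod 37 = 35^2 * 35 = 4*35 = 29
  bit 2 = 1: r = r^2 * 35 mod 37 = 29^2 * 35 = 27*35 = 20
  -> B = 20
s = B^a = 20^30 mod 37  (bits of 30 = 11110)
  bit 0 = 1: r = r^2 * 20 mod 37 = 1^2 * 20 = 1*20 = 20
  bit 1 = 1: r = r^2 * 20 mod 37 = 20^2 * 20 = 30*20 = 8
  bit 2 = 1: r = r^2 * 20 mod 37 = 8^2 * 20 = 27*20 = 22
  bit 3 = 1: r = r^2 * 20 mod 37 = 22^2 * 20 = 3*20 = 23
  bit 4 = 0: r = r^2 mod 37 = 23^2 = 11
  -> s = B^a = 11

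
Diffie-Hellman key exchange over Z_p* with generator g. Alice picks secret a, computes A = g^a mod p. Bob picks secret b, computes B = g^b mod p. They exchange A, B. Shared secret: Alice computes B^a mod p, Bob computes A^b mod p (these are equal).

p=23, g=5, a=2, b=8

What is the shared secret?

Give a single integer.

Answer: 3

Derivation:
A = 5^2 mod 23  (bits of 2 = 10)
  bit 0 = 1: r = r^2 * 5 mod 23 = 1^2 * 5 = 1*5 = 5
  bit 1 = 0: r = r^2 mod 23 = 5^2 = 2
  -> A = 2
B = 5^8 mod 23  (bits of 8 = 1000)
  bit 0 = 1: r = r^2 * 5 mod 23 = 1^2 * 5 = 1*5 = 5
  bit 1 = 0: r = r^2 mod 23 = 5^2 = 2
  bit 2 = 0: r = r^2 mod 23 = 2^2 = 4
  bit 3 = 0: r = r^2 mod 23 = 4^2 = 16
  -> B = 16
s = B^a = 16^2 mod 23  (bits of 2 = 10)
  bit 0 = 1: r = r^2 * 16 mod 23 = 1^2 * 16 = 1*16 = 16
  bit 1 = 0: r = r^2 mod 23 = 16^2 = 3
  -> s = B^a = 3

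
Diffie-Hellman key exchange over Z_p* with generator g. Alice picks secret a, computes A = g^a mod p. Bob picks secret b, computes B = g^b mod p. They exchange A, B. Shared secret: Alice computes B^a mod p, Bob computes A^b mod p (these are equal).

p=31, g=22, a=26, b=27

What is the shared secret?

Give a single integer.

A = 22^26 mod 31  (bits of 26 = 11010)
  bit 0 = 1: r = r^2 * 22 mod 31 = 1^2 * 22 = 1*22 = 22
  bit 1 = 1: r = r^2 * 22 mod 31 = 22^2 * 22 = 19*22 = 15
  bit 2 = 0: r = r^2 mod 31 = 15^2 = 8
  bit 3 = 1: r = r^2 * 22 mod 31 = 8^2 * 22 = 2*22 = 13
  bit 4 = 0: r = r^2 mod 31 = 13^2 = 14
  -> A = 14
B = 22^27 mod 31  (bits of 27 = 11011)
  bit 0 = 1: r = r^2 * 22 mod 31 = 1^2 * 22 = 1*22 = 22
  bit 1 = 1: r = r^2 * 22 mod 31 = 22^2 * 22 = 19*22 = 15
  bit 2 = 0: r = r^2 mod 31 = 15^2 = 8
  bit 3 = 1: r = r^2 * 22 mod 31 = 8^2 * 22 = 2*22 = 13
  bit 4 = 1: r = r^2 * 22 mod 31 = 13^2 * 22 = 14*22 = 29
  -> B = 29
s = B^a = 29^26 mod 31  (bits of 26 = 11010)
  bit 0 = 1: r = r^2 * 29 mod 31 = 1^2 * 29 = 1*29 = 29
  bit 1 = 1: r = r^2 * 29 mod 31 = 29^2 * 29 = 4*29 = 23
  bit 2 = 0: r = r^2 mod 31 = 23^2 = 2
  bit 3 = 1: r = r^2 * 29 mod 31 = 2^2 * 29 = 4*29 = 23
  bit 4 = 0: r = r^2 mod 31 = 23^2 = 2
  -> s = B^a = 2

Answer: 2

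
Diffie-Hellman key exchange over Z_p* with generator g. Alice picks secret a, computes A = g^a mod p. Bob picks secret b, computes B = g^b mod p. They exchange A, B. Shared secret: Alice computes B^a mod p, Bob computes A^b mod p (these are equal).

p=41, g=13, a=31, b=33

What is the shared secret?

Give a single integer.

A = 13^31 mod 41  (bits of 31 = 11111)
  bit 0 = 1: r = r^2 * 13 mod 41 = 1^2 * 13 = 1*13 = 13
  bit 1 = 1: r = r^2 * 13 mod 41 = 13^2 * 13 = 5*13 = 24
  bit 2 = 1: r = r^2 * 13 mod 41 = 24^2 * 13 = 2*13 = 26
  bit 3 = 1: r = r^2 * 13 mod 41 = 26^2 * 13 = 20*13 = 14
  bit 4 = 1: r = r^2 * 13 mod 41 = 14^2 * 13 = 32*13 = 6
  -> A = 6
B = 13^33 mod 41  (bits of 33 = 100001)
  bit 0 = 1: r = r^2 * 13 mod 41 = 1^2 * 13 = 1*13 = 13
  bit 1 = 0: r = r^2 mod 41 = 13^2 = 5
  bit 2 = 0: r = r^2 mod 41 = 5^2 = 25
  bit 3 = 0: r = r^2 mod 41 = 25^2 = 10
  bit 4 = 0: r = r^2 mod 41 = 10^2 = 18
  bit 5 = 1: r = r^2 * 13 mod 41 = 18^2 * 13 = 37*13 = 30
  -> B = 30
s = B^a = 30^31 mod 41  (bits of 31 = 11111)
  bit 0 = 1: r = r^2 * 30 mod 41 = 1^2 * 30 = 1*30 = 30
  bit 1 = 1: r = r^2 * 30 mod 41 = 30^2 * 30 = 39*30 = 22
  bit 2 = 1: r = r^2 * 30 mod 41 = 22^2 * 30 = 33*30 = 6
  bit 3 = 1: r = r^2 * 30 mod 41 = 6^2 * 30 = 36*30 = 14
  bit 4 = 1: r = r^2 * 30 mod 41 = 14^2 * 30 = 32*30 = 17
  -> s = B^a = 17

Answer: 17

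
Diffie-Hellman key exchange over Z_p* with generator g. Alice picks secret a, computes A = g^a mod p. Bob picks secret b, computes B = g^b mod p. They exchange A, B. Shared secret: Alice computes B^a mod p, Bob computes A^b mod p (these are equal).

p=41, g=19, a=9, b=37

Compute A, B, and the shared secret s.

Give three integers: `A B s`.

A = 19^9 mod 41  (bits of 9 = 1001)
  bit 0 = 1: r = r^2 * 19 mod 41 = 1^2 * 19 = 1*19 = 19
  bit 1 = 0: r = r^2 mod 41 = 19^2 = 33
  bit 2 = 0: r = r^2 mod 41 = 33^2 = 23
  bit 3 = 1: r = r^2 * 19 mod 41 = 23^2 * 19 = 37*19 = 6
  -> A = 6
B = 19^37 mod 41  (bits of 37 = 100101)
  bit 0 = 1: r = r^2 * 19 mod 41 = 1^2 * 19 = 1*19 = 19
  bit 1 = 0: r = r^2 mod 41 = 19^2 = 33
  bit 2 = 0: r = r^2 mod 41 = 33^2 = 23
  bit 3 = 1: r = r^2 * 19 mod 41 = 23^2 * 19 = 37*19 = 6
  bit 4 = 0: r = r^2 mod 41 = 6^2 = 36
  bit 5 = 1: r = r^2 * 19 mod 41 = 36^2 * 19 = 25*19 = 24
  -> B = 24
s = B^a = 24^9 mod 41  (bits of 9 = 1001)
  bit 0 = 1: r = r^2 * 24 mod 41 = 1^2 * 24 = 1*24 = 24
  bit 1 = 0: r = r^2 mod 41 = 24^2 = 2
  bit 2 = 0: r = r^2 mod 41 = 2^2 = 4
  bit 3 = 1: r = r^2 * 24 mod 41 = 4^2 * 24 = 16*24 = 15
  -> s = B^a = 15

Answer: 6 24 15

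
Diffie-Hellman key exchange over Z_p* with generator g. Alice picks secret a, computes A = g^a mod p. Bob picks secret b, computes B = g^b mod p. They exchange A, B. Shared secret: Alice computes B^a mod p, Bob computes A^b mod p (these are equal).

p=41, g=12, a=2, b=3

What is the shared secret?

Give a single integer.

A = 12^2 mod 41  (bits of 2 = 10)
  bit 0 = 1: r = r^2 * 12 mod 41 = 1^2 * 12 = 1*12 = 12
  bit 1 = 0: r = r^2 mod 41 = 12^2 = 21
  -> A = 21
B = 12^3 mod 41  (bits of 3 = 11)
  bit 0 = 1: r = r^2 * 12 mod 41 = 1^2 * 12 = 1*12 = 12
  bit 1 = 1: r = r^2 * 12 mod 41 = 12^2 * 12 = 21*12 = 6
  -> B = 6
s = B^a = 6^2 mod 41  (bits of 2 = 10)
  bit 0 = 1: r = r^2 * 6 mod 41 = 1^2 * 6 = 1*6 = 6
  bit 1 = 0: r = r^2 mod 41 = 6^2 = 36
  -> s = B^a = 36

Answer: 36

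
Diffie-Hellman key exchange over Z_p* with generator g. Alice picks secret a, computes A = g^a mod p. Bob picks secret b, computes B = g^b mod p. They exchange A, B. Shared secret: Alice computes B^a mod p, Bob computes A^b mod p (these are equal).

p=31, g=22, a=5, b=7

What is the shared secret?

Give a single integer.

Answer: 6

Derivation:
A = 22^5 mod 31  (bits of 5 = 101)
  bit 0 = 1: r = r^2 * 22 mod 31 = 1^2 * 22 = 1*22 = 22
  bit 1 = 0: r = r^2 mod 31 = 22^2 = 19
  bit 2 = 1: r = r^2 * 22 mod 31 = 19^2 * 22 = 20*22 = 6
  -> A = 6
B = 22^7 mod 31  (bits of 7 = 111)
  bit 0 = 1: r = r^2 * 22 mod 31 = 1^2 * 22 = 1*22 = 22
  bit 1 = 1: r = r^2 * 22 mod 31 = 22^2 * 22 = 19*22 = 15
  bit 2 = 1: r = r^2 * 22 mod 31 = 15^2 * 22 = 8*22 = 21
  -> B = 21
s = B^a = 21^5 mod 31  (bits of 5 = 101)
  bit 0 = 1: r = r^2 * 21 mod 31 = 1^2 * 21 = 1*21 = 21
  bit 1 = 0: r = r^2 mod 31 = 21^2 = 7
  bit 2 = 1: r = r^2 * 21 mod 31 = 7^2 * 21 = 18*21 = 6
  -> s = B^a = 6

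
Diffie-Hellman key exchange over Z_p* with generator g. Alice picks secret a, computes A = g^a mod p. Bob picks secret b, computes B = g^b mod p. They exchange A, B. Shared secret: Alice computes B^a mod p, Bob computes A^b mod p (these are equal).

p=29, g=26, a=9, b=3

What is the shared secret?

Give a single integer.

A = 26^9 mod 29  (bits of 9 = 1001)
  bit 0 = 1: r = r^2 * 26 mod 29 = 1^2 * 26 = 1*26 = 26
  bit 1 = 0: r = r^2 mod 29 = 26^2 = 9
  bit 2 = 0: r = r^2 mod 29 = 9^2 = 23
  bit 3 = 1: r = r^2 * 26 mod 29 = 23^2 * 26 = 7*26 = 8
  -> A = 8
B = 26^3 mod 29  (bits of 3 = 11)
  bit 0 = 1: r = r^2 * 26 mod 29 = 1^2 * 26 = 1*26 = 26
  bit 1 = 1: r = r^2 * 26 mod 29 = 26^2 * 26 = 9*26 = 2
  -> B = 2
s = B^a = 2^9 mod 29  (bits of 9 = 1001)
  bit 0 = 1: r = r^2 * 2 mod 29 = 1^2 * 2 = 1*2 = 2
  bit 1 = 0: r = r^2 mod 29 = 2^2 = 4
  bit 2 = 0: r = r^2 mod 29 = 4^2 = 16
  bit 3 = 1: r = r^2 * 2 mod 29 = 16^2 * 2 = 24*2 = 19
  -> s = B^a = 19

Answer: 19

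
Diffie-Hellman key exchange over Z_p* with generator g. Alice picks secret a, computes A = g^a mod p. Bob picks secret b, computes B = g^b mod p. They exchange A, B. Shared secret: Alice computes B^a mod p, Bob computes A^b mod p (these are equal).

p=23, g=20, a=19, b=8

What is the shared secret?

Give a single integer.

Answer: 18

Derivation:
A = 20^19 mod 23  (bits of 19 = 10011)
  bit 0 = 1: r = r^2 * 20 mod 23 = 1^2 * 20 = 1*20 = 20
  bit 1 = 0: r = r^2 mod 23 = 20^2 = 9
  bit 2 = 0: r = r^2 mod 23 = 9^2 = 12
  bit 3 = 1: r = r^2 * 20 mod 23 = 12^2 * 20 = 6*20 = 5
  bit 4 = 1: r = r^2 * 20 mod 23 = 5^2 * 20 = 2*20 = 17
  -> A = 17
B = 20^8 mod 23  (bits of 8 = 1000)
  bit 0 = 1: r = r^2 * 20 mod 23 = 1^2 * 20 = 1*20 = 20
  bit 1 = 0: r = r^2 mod 23 = 20^2 = 9
  bit 2 = 0: r = r^2 mod 23 = 9^2 = 12
  bit 3 = 0: r = r^2 mod 23 = 12^2 = 6
  -> B = 6
s = B^a = 6^19 mod 23  (bits of 19 = 10011)
  bit 0 = 1: r = r^2 * 6 mod 23 = 1^2 * 6 = 1*6 = 6
  bit 1 = 0: r = r^2 mod 23 = 6^2 = 13
  bit 2 = 0: r = r^2 mod 23 = 13^2 = 8
  bit 3 = 1: r = r^2 * 6 mod 23 = 8^2 * 6 = 18*6 = 16
  bit 4 = 1: r = r^2 * 6 mod 23 = 16^2 * 6 = 3*6 = 18
  -> s = B^a = 18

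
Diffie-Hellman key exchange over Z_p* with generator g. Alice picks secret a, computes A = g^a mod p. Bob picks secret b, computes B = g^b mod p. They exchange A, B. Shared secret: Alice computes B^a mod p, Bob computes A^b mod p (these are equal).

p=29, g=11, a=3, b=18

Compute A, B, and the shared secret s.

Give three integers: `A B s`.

Answer: 26 4 6

Derivation:
A = 11^3 mod 29  (bits of 3 = 11)
  bit 0 = 1: r = r^2 * 11 mod 29 = 1^2 * 11 = 1*11 = 11
  bit 1 = 1: r = r^2 * 11 mod 29 = 11^2 * 11 = 5*11 = 26
  -> A = 26
B = 11^18 mod 29  (bits of 18 = 10010)
  bit 0 = 1: r = r^2 * 11 mod 29 = 1^2 * 11 = 1*11 = 11
  bit 1 = 0: r = r^2 mod 29 = 11^2 = 5
  bit 2 = 0: r = r^2 mod 29 = 5^2 = 25
  bit 3 = 1: r = r^2 * 11 mod 29 = 25^2 * 11 = 16*11 = 2
  bit 4 = 0: r = r^2 mod 29 = 2^2 = 4
  -> B = 4
s = B^a = 4^3 mod 29  (bits of 3 = 11)
  bit 0 = 1: r = r^2 * 4 mod 29 = 1^2 * 4 = 1*4 = 4
  bit 1 = 1: r = r^2 * 4 mod 29 = 4^2 * 4 = 16*4 = 6
  -> s = B^a = 6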